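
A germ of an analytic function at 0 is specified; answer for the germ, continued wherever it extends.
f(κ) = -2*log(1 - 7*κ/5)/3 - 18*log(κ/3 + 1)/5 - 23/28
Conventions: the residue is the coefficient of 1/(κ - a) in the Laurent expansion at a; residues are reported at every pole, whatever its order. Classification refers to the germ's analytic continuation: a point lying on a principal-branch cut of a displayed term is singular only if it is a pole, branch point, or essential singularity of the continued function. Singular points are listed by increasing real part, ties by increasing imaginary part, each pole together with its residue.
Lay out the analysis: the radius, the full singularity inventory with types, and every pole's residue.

Branch term (-18/5)*log(1 - κ/(-3)): its argument vanishes at κ = -3, a logarithmic branch point, modulus 3.
Branch term (-2/3)*log(1 - κ/(5/7)): its argument vanishes at κ = 5/7, a logarithmic branch point, modulus 5/7.
The radius of convergence is the smallest modulus among the singular points: 5/7.
List the singular points by increasing real part (a conjugate pair: the negative imaginary part first).

Radius of convergence at 0: 5/7.
At -3: a logarithmic branch point.
At 5/7: a logarithmic branch point.


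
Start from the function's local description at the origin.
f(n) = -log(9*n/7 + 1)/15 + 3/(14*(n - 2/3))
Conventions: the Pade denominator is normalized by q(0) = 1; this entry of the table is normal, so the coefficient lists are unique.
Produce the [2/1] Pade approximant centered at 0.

Taylor coefficients needed (expand at 0): a_0 = -9/28, a_1 = -159/280, a_2 = -2619/3920, a_3 = -62127/54880.
Write the denominator as Q(n) = 1 + q1*n. Requiring Q*f - P = O(n^4) with deg P <= 2 kills the coefficients of n^3..n^3 in Q*f:
  n^3: a_3 + q1*a_2 = 0, i.e. -62127/54880 + (-2619/3920)*q1 = 0.
Solving this linear system: q1 = -2301/1358.
The numerator is Q*f truncated at degree 2: P0 = a_0 = -9/28; P1 = a_1 + q1*a_0 = -552/23765; P2 = a_2 + q1*a_1 = 13977/47530.

The Pade approximant has numerator coefficients [-9/28, -552/23765, 13977/47530]; denominator coefficients [1, -2301/1358].


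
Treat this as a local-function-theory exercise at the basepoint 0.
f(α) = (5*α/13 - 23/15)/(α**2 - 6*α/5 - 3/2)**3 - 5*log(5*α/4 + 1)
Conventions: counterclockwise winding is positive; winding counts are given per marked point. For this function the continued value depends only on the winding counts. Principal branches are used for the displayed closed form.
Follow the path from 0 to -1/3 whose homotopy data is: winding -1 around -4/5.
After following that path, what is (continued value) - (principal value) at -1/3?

The rational part is single-valued and drops out of the difference; each branch term changes only by its own monodromy.
(-5)*log(1 - α/(-4/5)): each positive loop around -4/5 adds 2*pi*i to the log, so winding -1 contributes (-5)*(-1)*2*pi*i = (10)*pi*i.
Summing the contributions at α = -1/3 gives (10)*pi*i.

Continued minus principal equals (10)*pi*i.


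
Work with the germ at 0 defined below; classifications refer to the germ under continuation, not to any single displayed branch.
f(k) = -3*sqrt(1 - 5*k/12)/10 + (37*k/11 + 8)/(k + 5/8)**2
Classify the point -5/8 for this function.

The point is a pole of order 2.

The denominator factor k + 5/8 vanishes at -5/8 and appears to the power 2; the numerator there equals 519/88, nonzero, and no other factor vanishes.
The branch terms are analytic at this point.
Hence a pole whose order is the multiplicity, 2.


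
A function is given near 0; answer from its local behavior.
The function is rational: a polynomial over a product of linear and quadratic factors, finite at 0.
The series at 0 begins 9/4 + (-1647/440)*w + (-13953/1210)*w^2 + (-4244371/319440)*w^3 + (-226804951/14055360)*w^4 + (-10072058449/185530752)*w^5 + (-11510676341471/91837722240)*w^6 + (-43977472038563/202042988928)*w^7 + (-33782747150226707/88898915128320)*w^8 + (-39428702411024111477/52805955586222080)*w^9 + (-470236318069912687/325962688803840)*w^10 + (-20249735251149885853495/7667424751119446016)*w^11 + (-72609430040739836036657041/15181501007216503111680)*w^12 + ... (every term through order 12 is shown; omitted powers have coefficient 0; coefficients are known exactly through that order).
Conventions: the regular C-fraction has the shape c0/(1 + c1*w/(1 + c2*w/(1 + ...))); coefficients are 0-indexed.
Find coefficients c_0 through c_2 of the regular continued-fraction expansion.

The regular C-fraction coefficients are [9/4, 183/110, -286507/60390].

Taylor coefficients (read off): a_0 = 9/4, a_1 = -1647/440, a_2 = -13953/1210.
c0 = a_0 = 9/4. Peel one level at a time: if S = 1 + c*w/S' with S'(0) = 1, then c is the w-coefficient of S and S' = c*w/(S - 1).
S_1 = c0/f = 1 + (183/110)*w + (286507/36300)*w^2 + ...; c1 = 183/110.
S_2 = c1*w/(S_1 - 1) = 1 + (-286507/60390)*w + ...; c2 = -286507/60390.


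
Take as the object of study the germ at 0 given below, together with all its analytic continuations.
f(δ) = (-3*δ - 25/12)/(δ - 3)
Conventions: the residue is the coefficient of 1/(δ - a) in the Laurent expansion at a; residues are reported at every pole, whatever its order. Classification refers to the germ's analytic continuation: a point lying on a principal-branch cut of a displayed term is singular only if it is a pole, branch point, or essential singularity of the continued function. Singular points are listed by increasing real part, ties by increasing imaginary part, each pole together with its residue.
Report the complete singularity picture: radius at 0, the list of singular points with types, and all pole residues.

Radius of convergence at 0: 3.
At 3: a pole of order 1; residue -133/12.

Denominator factor (δ - 3): pole of order 1 at 3, modulus 3.
The radius of convergence is the smallest modulus among the singular points: 3.
At the order-1 pole 3 set g(δ) = (δ - (3))*f(δ) = -3*δ - 25/12.
Simple pole: residue = g(a) at a = 3, which is -133/12.


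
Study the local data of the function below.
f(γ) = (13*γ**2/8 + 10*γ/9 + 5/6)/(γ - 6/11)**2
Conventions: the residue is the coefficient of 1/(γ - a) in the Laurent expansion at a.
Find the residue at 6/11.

At the order-2 pole 6/11 set g(γ) = (γ - (6/11))^2*f(γ) = 13*γ**2/8 + 10*γ/9 + 5/6.
Order-2 pole: residue = g'(a); g'(6/11) = 571/198, so the residue is 571/198.

The residue is 571/198.


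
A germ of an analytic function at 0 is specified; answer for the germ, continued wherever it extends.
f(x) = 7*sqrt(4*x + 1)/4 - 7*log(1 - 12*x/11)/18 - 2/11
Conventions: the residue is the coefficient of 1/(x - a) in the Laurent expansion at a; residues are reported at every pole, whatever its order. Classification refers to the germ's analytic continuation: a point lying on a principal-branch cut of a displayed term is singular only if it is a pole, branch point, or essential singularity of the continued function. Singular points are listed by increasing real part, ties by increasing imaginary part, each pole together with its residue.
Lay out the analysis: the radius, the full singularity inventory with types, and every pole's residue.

Branch term (-7/18)*log(1 - x/(11/12)): its argument vanishes at x = 11/12, a logarithmic branch point, modulus 11/12.
Branch term (7/4)*sqrt(1 - x/(-1/4)): its argument vanishes at x = -1/4, a square-root branch point, modulus 1/4.
The radius of convergence is the smallest modulus among the singular points: 1/4.
List the singular points by increasing real part (a conjugate pair: the negative imaginary part first).

Radius of convergence at 0: 1/4.
At -1/4: an algebraic (square-root) branch point.
At 11/12: a logarithmic branch point.


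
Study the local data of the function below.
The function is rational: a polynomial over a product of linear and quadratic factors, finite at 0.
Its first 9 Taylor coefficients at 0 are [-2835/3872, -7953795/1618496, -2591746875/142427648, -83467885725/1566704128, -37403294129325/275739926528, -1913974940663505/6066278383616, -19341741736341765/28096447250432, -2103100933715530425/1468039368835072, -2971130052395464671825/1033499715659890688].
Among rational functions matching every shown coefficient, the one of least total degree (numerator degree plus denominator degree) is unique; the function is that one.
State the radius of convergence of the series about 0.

No rational of total degree below 7 reproduces all 9 coefficients; solving the [1/6] Pade equations on them gives f(β) = (-27*β/19 - 7/10)/((β - 4/5)**2*(β**2 + 4*β/3 - 11/9)**2), whose expansion matches every shown term.
Denominator factor (β - 4/5)^2: pole of order 2 at 4/5, modulus 4/5.
Denominator factor (β**2 + 4*β/3 - 11/9)^2: discriminant 20/3, real irrational roots -2/3 + (1/3)*sqrt(15) and -2/3 - (1/3)*sqrt(15); poles of order 2, moduli -2/3 + (1/3)*sqrt(15) and 2/3 + (1/3)*sqrt(15).
The radius of convergence is the smallest modulus among the singular points: -2/3 + (1/3)*sqrt(15).

The radius of convergence is -2/3 + (1/3)*sqrt(15).


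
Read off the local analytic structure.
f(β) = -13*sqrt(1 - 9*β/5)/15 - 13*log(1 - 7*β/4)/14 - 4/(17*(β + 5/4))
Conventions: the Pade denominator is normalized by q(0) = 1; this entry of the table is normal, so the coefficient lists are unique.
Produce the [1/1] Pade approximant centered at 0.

Taylor coefficients needed (expand at 0): a_0 = -269/255, a_1 = 8689/3400, a_2 = 224727/136000.
Write the denominator as Q(β) = 1 + q1*β. Requiring Q*f - P = O(β^3) with deg P <= 1 kills the coefficients of β^2..β^2 in Q*f:
  β^2: a_2 + q1*a_1 = 0, i.e. 224727/136000 + (8689/3400)*q1 = 0.
Solving this linear system: q1 = -224727/347560.
The numerator is Q*f truncated at degree 1: P0 = a_0 = -269/255; P1 = a_1 + q1*a_0 = 2813213/868900.

The Pade approximant has numerator coefficients [-269/255, 2813213/868900]; denominator coefficients [1, -224727/347560].


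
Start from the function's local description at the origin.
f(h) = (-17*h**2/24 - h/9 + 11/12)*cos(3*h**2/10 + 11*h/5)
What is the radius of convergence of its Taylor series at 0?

The radius of convergence is infinite.

The factor cos(3*h**2/10 + 11*h/5) is entire and contributes no finite singular point.
The polynomial part has no poles.
No finite singular points: the Taylor series at 0 converges everywhere.


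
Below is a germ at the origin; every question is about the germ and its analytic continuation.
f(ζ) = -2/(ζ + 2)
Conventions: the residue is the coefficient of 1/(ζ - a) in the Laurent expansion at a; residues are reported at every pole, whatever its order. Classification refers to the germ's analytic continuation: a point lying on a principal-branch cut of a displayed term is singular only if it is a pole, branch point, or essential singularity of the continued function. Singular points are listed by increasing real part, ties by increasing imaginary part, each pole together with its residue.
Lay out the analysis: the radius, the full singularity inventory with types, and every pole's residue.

Radius of convergence at 0: 2.
At -2: a pole of order 1; residue -2.

Denominator factor (ζ + 2): pole of order 1 at -2, modulus 2.
The radius of convergence is the smallest modulus among the singular points: 2.
At the order-1 pole -2 set g(ζ) = (ζ - (-2))*f(ζ) = -2.
Simple pole: residue = g(a) at a = -2, which is -2.


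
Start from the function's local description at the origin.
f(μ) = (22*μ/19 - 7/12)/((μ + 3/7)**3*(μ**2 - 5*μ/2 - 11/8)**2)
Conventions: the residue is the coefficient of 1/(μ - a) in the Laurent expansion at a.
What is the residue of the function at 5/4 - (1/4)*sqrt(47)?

The residue is 539695627520/5917911 + (78722703808/5917911)*sqrt(47).


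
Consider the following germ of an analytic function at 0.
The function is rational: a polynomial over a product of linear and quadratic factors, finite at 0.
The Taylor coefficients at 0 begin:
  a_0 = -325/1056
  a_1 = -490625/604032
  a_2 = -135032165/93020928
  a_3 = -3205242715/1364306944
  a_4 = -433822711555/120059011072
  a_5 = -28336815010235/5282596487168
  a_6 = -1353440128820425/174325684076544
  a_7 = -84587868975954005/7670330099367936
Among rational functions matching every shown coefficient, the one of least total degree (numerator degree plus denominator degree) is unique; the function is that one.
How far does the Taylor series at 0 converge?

The radius of convergence is 4/5.

No rational of total degree below 6 reproduces all 8 coefficients; solving the [2/4] Pade equations on them gives f(v) = (18*v**2/35 - 2*v/13 - 13/6)/((v - 4/5)**2*(v**2 - 3*v/4 + 11)), whose expansion matches every shown term.
Denominator factor (v**2 - 3*v/4 + 11): discriminant -695/16, complex-conjugate roots (3/8) + ((1/8)*sqrt(695))*i and (3/8) - ((1/8)*sqrt(695))*i; poles of order 1, moduli sqrt(11) and sqrt(11).
Denominator factor (v - 4/5)^2: pole of order 2 at 4/5, modulus 4/5.
The radius of convergence is the smallest modulus among the singular points: 4/5.


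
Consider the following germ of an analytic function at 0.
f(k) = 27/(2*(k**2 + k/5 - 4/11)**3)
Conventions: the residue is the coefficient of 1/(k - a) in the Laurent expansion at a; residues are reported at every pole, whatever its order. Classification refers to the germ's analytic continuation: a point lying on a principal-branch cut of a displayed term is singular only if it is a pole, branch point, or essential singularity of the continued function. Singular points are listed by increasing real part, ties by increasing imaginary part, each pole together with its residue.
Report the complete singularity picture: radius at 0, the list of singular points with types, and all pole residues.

Denominator factor (k**2 + k/5 - 4/11)^3: discriminant 411/275, real irrational roots -1/10 + (1/110)*sqrt(4521) and -1/10 - (1/110)*sqrt(4521); poles of order 3, moduli -1/10 + (1/110)*sqrt(4521) and 1/10 + (1/110)*sqrt(4521).
The radius of convergence is the smallest modulus among the singular points: -1/10 + (1/110)*sqrt(4521).
The factor k**2 + k/5 - 4/11 splits as (k - a)(k - a') with a = -1/10 - (1/110)*sqrt(4521), a' = -1/10 + (1/110)*sqrt(4521). At the order-3 pole a set g(k) = (k - a)^3*f(k) = [27/2] / (k - a')^3.
Order-3 pole: residue = g''(a)/2; g''(-1/10 - (1/110)*sqrt(4521)) = -(2268750/2571353)*sqrt(4521), so the residue is -(1134375/2571353)*sqrt(4521).
The factor k**2 + k/5 - 4/11 splits as (k - a)(k - a') with a = -1/10 + (1/110)*sqrt(4521), a' = -1/10 - (1/110)*sqrt(4521). At the order-3 pole a set g(k) = (k - a)^3*f(k) = [27/2] / (k - a')^3.
Order-3 pole: residue = g''(a)/2; g''(-1/10 + (1/110)*sqrt(4521)) = (2268750/2571353)*sqrt(4521), so the residue is (1134375/2571353)*sqrt(4521).
List the singular points by increasing real part (a conjugate pair: the negative imaginary part first).

Radius of convergence at 0: -1/10 + (1/110)*sqrt(4521).
At -1/10 - (1/110)*sqrt(4521): a pole of order 3; residue -(1134375/2571353)*sqrt(4521).
At -1/10 + (1/110)*sqrt(4521): a pole of order 3; residue (1134375/2571353)*sqrt(4521).


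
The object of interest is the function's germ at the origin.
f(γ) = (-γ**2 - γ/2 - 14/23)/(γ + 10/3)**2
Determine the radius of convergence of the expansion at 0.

Denominator factor (γ + 10/3)^2: pole of order 2 at -10/3, modulus 10/3.
The radius of convergence is the smallest modulus among the singular points: 10/3.

The radius of convergence is 10/3.


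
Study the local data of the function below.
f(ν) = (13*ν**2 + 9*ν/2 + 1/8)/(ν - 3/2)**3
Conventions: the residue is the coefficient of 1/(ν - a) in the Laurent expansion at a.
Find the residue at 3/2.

The residue is 13.

At the order-3 pole 3/2 set g(ν) = (ν - (3/2))^3*f(ν) = 13*ν**2 + 9*ν/2 + 1/8.
Order-3 pole: residue = g''(a)/2; g''(3/2) = 26, so the residue is 13.


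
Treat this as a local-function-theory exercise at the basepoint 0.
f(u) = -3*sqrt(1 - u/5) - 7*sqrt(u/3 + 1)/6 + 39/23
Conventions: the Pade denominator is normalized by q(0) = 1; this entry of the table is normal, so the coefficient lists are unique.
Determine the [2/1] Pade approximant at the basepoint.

Taylor coefficients needed (expand at 0): a_0 = -341/138, a_1 = 19/180, a_2 = 337/10800, a_3 = -389/324000.
Write the denominator as Q(u) = 1 + q1*u. Requiring Q*f - P = O(u^4) with deg P <= 2 kills the coefficients of u^3..u^3 in Q*f:
  u^3: a_3 + q1*a_2 = 0, i.e. -389/324000 + (337/10800)*q1 = 0.
Solving this linear system: q1 = 389/10110.
The numerator is Q*f truncated at degree 2: P0 = a_0 = -341/138; P1 = a_1 + q1*a_0 = 731/69759; P2 = a_2 + q1*a_1 = 128351/3639600.

The Pade approximant has numerator coefficients [-341/138, 731/69759, 128351/3639600]; denominator coefficients [1, 389/10110].


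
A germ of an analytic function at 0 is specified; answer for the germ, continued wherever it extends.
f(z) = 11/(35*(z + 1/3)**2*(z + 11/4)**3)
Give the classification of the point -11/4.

The denominator factor z + 11/4 vanishes at -11/4 and appears to the power 3; the numerator there equals 11/35, nonzero, and no other factor vanishes.
Hence a pole whose order is the multiplicity, 3.

The point is a pole of order 3.


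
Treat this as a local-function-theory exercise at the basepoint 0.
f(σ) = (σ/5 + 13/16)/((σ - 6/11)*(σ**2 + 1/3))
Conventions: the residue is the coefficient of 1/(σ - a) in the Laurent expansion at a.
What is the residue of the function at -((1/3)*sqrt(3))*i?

The residue is (-26763/36640) - ((5467/18320)*sqrt(3))*i.

The factor σ**2 + 1/3 splits as (σ - a)(σ - a') with a = -((1/3)*sqrt(3))*i, a' = ((1/3)*sqrt(3))*i. At the order-1 pole a set g(σ) = (σ - a)*f(σ) = [(σ/5 + 13/16)/(σ - 6/11)] / (σ - a').
Simple pole: residue = g(a) at a = -((1/3)*sqrt(3))*i, which is (-26763/36640) - ((5467/18320)*sqrt(3))*i.


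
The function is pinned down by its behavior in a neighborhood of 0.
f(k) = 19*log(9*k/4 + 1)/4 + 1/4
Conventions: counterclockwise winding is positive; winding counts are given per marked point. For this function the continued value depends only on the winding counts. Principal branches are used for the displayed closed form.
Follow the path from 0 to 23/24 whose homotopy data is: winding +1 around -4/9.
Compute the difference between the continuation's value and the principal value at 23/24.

Continued minus principal equals (19/2)*pi*i.

The rational part is single-valued and drops out of the difference; each branch term changes only by its own monodromy.
(19/4)*log(1 - k/(-4/9)): each positive loop around -4/9 adds 2*pi*i to the log, so winding +1 contributes (19/4)*(1)*2*pi*i = (19/2)*pi*i.
Summing the contributions at k = 23/24 gives (19/2)*pi*i.


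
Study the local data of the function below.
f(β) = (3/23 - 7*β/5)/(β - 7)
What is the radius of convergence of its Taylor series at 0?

The radius of convergence is 7.

Denominator factor (β - 7): pole of order 1 at 7, modulus 7.
The radius of convergence is the smallest modulus among the singular points: 7.


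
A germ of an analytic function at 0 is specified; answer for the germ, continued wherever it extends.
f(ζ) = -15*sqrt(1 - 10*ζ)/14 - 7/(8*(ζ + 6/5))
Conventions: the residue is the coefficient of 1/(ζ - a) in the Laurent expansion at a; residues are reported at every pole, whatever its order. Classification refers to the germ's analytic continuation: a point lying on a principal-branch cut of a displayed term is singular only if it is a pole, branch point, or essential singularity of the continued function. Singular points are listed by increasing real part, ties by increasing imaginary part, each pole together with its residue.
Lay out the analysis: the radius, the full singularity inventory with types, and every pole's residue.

Denominator factor (ζ + 6/5): pole of order 1 at -6/5, modulus 6/5.
Branch term (-15/14)*sqrt(1 - ζ/(1/10)): its argument vanishes at ζ = 1/10, a square-root branch point, modulus 1/10.
The radius of convergence is the smallest modulus among the singular points: 1/10.
The branch term is analytic at -6/5 and contributes nothing to the residue; only the rational part matters.
At the order-1 pole -6/5 set g(ζ) = (ζ - (-6/5))*(rational part) = -7/8.
Simple pole: residue = g(a) at a = -6/5, which is -7/8.
List the singular points by increasing real part (a conjugate pair: the negative imaginary part first).

Radius of convergence at 0: 1/10.
At -6/5: a pole of order 1; residue -7/8.
At 1/10: an algebraic (square-root) branch point.


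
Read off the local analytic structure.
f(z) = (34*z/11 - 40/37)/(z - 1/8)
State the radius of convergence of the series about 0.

The radius of convergence is 1/8.

Denominator factor (z - 1/8): pole of order 1 at 1/8, modulus 1/8.
The radius of convergence is the smallest modulus among the singular points: 1/8.


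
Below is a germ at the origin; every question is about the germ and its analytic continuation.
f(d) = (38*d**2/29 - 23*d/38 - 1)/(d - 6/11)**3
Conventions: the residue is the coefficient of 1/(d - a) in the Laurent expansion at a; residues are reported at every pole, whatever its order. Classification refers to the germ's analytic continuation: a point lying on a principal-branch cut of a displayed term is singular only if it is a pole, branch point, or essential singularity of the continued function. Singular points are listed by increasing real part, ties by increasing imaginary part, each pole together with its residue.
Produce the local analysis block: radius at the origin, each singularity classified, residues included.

Denominator factor (d - 6/11)^3: pole of order 3 at 6/11, modulus 6/11.
The radius of convergence is the smallest modulus among the singular points: 6/11.
At the order-3 pole 6/11 set g(d) = (d - (6/11))^3*f(d) = 38*d**2/29 - 23*d/38 - 1.
Order-3 pole: residue = g''(a)/2; g''(6/11) = 76/29, so the residue is 38/29.

Radius of convergence at 0: 6/11.
At 6/11: a pole of order 3; residue 38/29.


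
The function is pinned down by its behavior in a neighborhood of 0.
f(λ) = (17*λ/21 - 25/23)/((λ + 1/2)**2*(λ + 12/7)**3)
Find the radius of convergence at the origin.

Denominator factor (λ + 1/2)^2: pole of order 2 at -1/2, modulus 1/2.
Denominator factor (λ + 12/7)^3: pole of order 3 at -12/7, modulus 12/7.
The radius of convergence is the smallest modulus among the singular points: 1/2.

The radius of convergence is 1/2.


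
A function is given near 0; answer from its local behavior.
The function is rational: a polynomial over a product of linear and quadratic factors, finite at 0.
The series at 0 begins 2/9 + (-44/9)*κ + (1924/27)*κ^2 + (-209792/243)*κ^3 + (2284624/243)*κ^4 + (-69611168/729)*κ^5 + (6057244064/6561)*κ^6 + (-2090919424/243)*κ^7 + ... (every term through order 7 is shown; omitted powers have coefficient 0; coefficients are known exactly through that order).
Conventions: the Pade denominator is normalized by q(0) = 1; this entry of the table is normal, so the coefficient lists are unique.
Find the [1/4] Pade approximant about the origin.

The Pade approximant has numerator coefficients [2/9, -44/2205]; denominator coefficients [1, 5368/245, 118598/735, 11044/27, 93724/1323].

Taylor coefficients needed (read off): a_0 = 2/9, a_1 = -44/9, a_2 = 1924/27, a_3 = -209792/243, a_4 = 2284624/243, a_5 = -69611168/729.
Write the denominator as Q(κ) = 1 + q1*κ + q2*κ^2 + q3*κ^3 + q4*κ^4. Requiring Q*f - P = O(κ^6) with deg P <= 1 kills the coefficients of κ^2..κ^5 in Q*f:
  κ^2: a_2 + q1*a_1 + q2*a_0 = 0, i.e. 1924/27 + (-44/9)*q1 + (2/9)*q2 = 0.
  κ^3: a_3 + q1*a_2 + q2*a_1 + q3*a_0 = 0, i.e. -209792/243 + (1924/27)*q1 + (-44/9)*q2 + (2/9)*q3 = 0.
  κ^4: a_4 + q1*a_3 + q2*a_2 + q3*a_1 + q4*a_0 = 0, i.e. 2284624/243 + (-209792/243)*q1 + (1924/27)*q2 + (-44/9)*q3 + (2/9)*q4 = 0.
  κ^5: a_5 + q1*a_4 + q2*a_3 + q3*a_2 + q4*a_1 = 0, i.e. -69611168/729 + (2284624/243)*q1 + (-209792/243)*q2 + (1924/27)*q3 + (-44/9)*q4 = 0.
Solving this linear system: q1 = 5368/245, q2 = 118598/735, q3 = 11044/27, q4 = 93724/1323.
The numerator is Q*f truncated at degree 1: P0 = a_0 = 2/9; P1 = a_1 + q1*a_0 = -44/2205.


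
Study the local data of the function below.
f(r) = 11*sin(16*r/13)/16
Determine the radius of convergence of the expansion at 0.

The factor -sin(16*r/13) is entire and contributes no finite singular point.
The polynomial part has no poles.
No finite singular points: the Taylor series at 0 converges everywhere.

The radius of convergence is infinite.


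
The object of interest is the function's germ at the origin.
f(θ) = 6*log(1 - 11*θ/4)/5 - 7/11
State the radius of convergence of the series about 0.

The radius of convergence is 4/11.

Branch term (6/5)*log(1 - θ/(4/11)): its argument vanishes at θ = 4/11, a logarithmic branch point, modulus 4/11.
The radius of convergence is the smallest modulus among the singular points: 4/11.


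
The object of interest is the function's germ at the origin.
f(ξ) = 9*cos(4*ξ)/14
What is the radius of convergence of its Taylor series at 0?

The radius of convergence is infinite.

The factor cos(4*ξ) is entire and contributes no finite singular point.
The polynomial part has no poles.
No finite singular points: the Taylor series at 0 converges everywhere.


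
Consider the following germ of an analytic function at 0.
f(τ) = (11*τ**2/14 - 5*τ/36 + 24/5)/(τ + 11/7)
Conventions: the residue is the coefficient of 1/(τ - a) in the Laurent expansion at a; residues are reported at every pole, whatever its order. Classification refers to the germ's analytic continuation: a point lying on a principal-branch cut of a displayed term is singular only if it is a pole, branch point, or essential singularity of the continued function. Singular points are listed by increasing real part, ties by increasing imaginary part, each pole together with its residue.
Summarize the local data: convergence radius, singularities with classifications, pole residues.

Denominator factor (τ + 11/7): pole of order 1 at -11/7, modulus 11/7.
The radius of convergence is the smallest modulus among the singular points: 11/7.
At the order-1 pole -11/7 set g(τ) = (τ - (-11/7))*f(τ) = 11*τ**2/14 - 5*τ/36 + 24/5.
Simple pole: residue = g(a) at a = -11/7, which is 429617/61740.

Radius of convergence at 0: 11/7.
At -11/7: a pole of order 1; residue 429617/61740.


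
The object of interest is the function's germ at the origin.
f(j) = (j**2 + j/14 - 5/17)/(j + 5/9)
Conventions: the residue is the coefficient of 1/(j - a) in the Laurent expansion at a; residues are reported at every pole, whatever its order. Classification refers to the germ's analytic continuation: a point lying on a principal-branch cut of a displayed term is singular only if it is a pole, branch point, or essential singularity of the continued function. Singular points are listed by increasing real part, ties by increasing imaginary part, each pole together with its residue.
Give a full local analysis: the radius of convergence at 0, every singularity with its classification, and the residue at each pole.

Radius of convergence at 0: 5/9.
At -5/9: a pole of order 1; residue -485/19278.

Denominator factor (j + 5/9): pole of order 1 at -5/9, modulus 5/9.
The radius of convergence is the smallest modulus among the singular points: 5/9.
At the order-1 pole -5/9 set g(j) = (j - (-5/9))*f(j) = j**2 + j/14 - 5/17.
Simple pole: residue = g(a) at a = -5/9, which is -485/19278.


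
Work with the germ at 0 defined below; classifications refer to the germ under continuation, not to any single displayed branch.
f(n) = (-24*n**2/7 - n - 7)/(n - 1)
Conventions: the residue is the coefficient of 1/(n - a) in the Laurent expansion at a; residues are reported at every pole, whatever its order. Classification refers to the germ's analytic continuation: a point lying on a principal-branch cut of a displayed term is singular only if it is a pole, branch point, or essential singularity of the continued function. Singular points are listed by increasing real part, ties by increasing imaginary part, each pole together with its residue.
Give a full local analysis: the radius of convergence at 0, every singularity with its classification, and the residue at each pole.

Denominator factor (n - 1): pole of order 1 at 1, modulus 1.
The radius of convergence is the smallest modulus among the singular points: 1.
At the order-1 pole 1 set g(n) = (n - (1))*f(n) = -24*n**2/7 - n - 7.
Simple pole: residue = g(a) at a = 1, which is -80/7.

Radius of convergence at 0: 1.
At 1: a pole of order 1; residue -80/7.


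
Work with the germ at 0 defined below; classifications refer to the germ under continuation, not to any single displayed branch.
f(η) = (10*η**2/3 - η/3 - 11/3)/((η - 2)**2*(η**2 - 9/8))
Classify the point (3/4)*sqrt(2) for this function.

The denominator factor η**2 - 9/8 vanishes at (3/4)*sqrt(2) and appears to the power 1; the numerator there equals 1/12 - (1/4)*sqrt(2), nonzero, and no other factor vanishes.
Hence a pole whose order is the multiplicity, 1.

The point is a pole of order 1.


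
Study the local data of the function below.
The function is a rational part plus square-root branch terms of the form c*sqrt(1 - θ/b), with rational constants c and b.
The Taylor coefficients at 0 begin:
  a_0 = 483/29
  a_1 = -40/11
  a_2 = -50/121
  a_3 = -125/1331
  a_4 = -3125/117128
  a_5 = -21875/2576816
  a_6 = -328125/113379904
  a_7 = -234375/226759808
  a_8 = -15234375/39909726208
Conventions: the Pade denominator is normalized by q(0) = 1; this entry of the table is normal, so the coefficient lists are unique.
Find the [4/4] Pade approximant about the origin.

The Pade approximant has numerator coefficients [483/29, -21545/1276, 320325/56144, -881875/1235168, 2621875/108694784]; denominator coefficients [1, -35/44, 375/1936, -625/42592, 625/3748096].

Taylor coefficients needed (read off): a_0 = 483/29, a_1 = -40/11, a_2 = -50/121, a_3 = -125/1331, a_4 = -3125/117128, a_5 = -21875/2576816, a_6 = -328125/113379904, a_7 = -234375/226759808, a_8 = -15234375/39909726208.
Write the denominator as Q(θ) = 1 + q1*θ + q2*θ^2 + q3*θ^3 + q4*θ^4. Requiring Q*f - P = O(θ^9) with deg P <= 4 kills the coefficients of θ^5..θ^8 in Q*f:
  θ^5: a_5 + q1*a_4 + q2*a_3 + q3*a_2 + q4*a_1 = 0, i.e. -21875/2576816 + (-3125/117128)*q1 + (-125/1331)*q2 + (-50/121)*q3 + (-40/11)*q4 = 0.
  θ^6: a_6 + q1*a_5 + q2*a_4 + q3*a_3 + q4*a_2 = 0, i.e. -328125/113379904 + (-21875/2576816)*q1 + (-3125/117128)*q2 + (-125/1331)*q3 + (-50/121)*q4 = 0.
  θ^7: a_7 + q1*a_6 + q2*a_5 + q3*a_4 + q4*a_3 = 0, i.e. -234375/226759808 + (-328125/113379904)*q1 + (-21875/2576816)*q2 + (-3125/117128)*q3 + (-125/1331)*q4 = 0.
  θ^8: a_8 + q1*a_7 + q2*a_6 + q3*a_5 + q4*a_4 = 0, i.e. -15234375/39909726208 + (-234375/226759808)*q1 + (-328125/113379904)*q2 + (-21875/2576816)*q3 + (-3125/117128)*q4 = 0.
Solving this linear system: q1 = -35/44, q2 = 375/1936, q3 = -625/42592, q4 = 625/3748096.
The numerator is Q*f truncated at degree 4: P0 = a_0 = 483/29; P1 = a_1 + q1*a_0 = -21545/1276; P2 = a_2 + q1*a_1 + q2*a_0 = 320325/56144; P3 = a_3 + q1*a_2 + q2*a_1 + q3*a_0 = -881875/1235168; P4 = a_4 + q1*a_3 + q2*a_2 + q3*a_1 + q4*a_0 = 2621875/108694784.


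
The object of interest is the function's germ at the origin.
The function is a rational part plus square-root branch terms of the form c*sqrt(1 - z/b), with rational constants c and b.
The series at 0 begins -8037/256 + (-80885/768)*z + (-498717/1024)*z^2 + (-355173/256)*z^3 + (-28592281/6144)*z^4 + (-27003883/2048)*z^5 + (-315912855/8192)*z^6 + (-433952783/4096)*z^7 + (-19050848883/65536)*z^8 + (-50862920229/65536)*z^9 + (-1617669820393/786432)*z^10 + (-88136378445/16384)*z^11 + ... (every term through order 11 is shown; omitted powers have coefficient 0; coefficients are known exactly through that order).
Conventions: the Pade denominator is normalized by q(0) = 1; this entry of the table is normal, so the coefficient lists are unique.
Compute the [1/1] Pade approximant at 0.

Taylor coefficients needed (read off): a_0 = -8037/256, a_1 = -80885/768, a_2 = -498717/1024.
Write the denominator as Q(z) = 1 + q1*z. Requiring Q*f - P = O(z^3) with deg P <= 1 kills the coefficients of z^2..z^2 in Q*f:
  z^2: a_2 + q1*a_1 = 0, i.e. -498717/1024 + (-80885/768)*q1 = 0.
Solving this linear system: q1 = -1496151/323540.
The numerator is Q*f truncated at degree 1: P0 = a_0 = -8037/256; P1 = a_1 + q1*a_0 = 9904163861/248478720.

The Pade approximant has numerator coefficients [-8037/256, 9904163861/248478720]; denominator coefficients [1, -1496151/323540].


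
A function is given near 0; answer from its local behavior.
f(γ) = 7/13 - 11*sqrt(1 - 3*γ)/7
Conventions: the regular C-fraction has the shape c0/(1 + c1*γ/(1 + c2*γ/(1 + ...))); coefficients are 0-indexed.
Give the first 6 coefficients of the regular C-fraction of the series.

Taylor coefficients (expand at 0): a_0 = -94/91, a_1 = 33/14, a_2 = 99/56, a_3 = 297/112, a_4 = 4455/896, a_5 = 2673/256.
c0 = a_0 = -94/91. Peel one level at a time: if S = 1 + c*γ/S' with S'(0) = 1, then c is the γ-coefficient of S and S' = c*γ/(S - 1).
S_1 = c0/f = 1 + (429/188)*γ + (122265/17672)*γ^2 + ...; c1 = 429/188.
S_2 = c1*γ/(S_1 - 1) = 1 + (-285/94)*γ + (-9/16)*γ^2 + ...; c2 = -285/94.
S_3 = c2*γ/(S_2 - 1) = 1 + (-141/760)*γ + (-140859/577600)*γ^2 + ...; c3 = -141/760.
S_4 = c3*γ/(S_3 - 1) = 1 + (-999/760)*γ + (-9/16)*γ^2 + ...; c4 = -999/760.
S_5 = c4*γ/(S_4 - 1) = 1 + (-95/222)*γ + ...; c5 = -95/222.

The regular C-fraction coefficients are [-94/91, 429/188, -285/94, -141/760, -999/760, -95/222].


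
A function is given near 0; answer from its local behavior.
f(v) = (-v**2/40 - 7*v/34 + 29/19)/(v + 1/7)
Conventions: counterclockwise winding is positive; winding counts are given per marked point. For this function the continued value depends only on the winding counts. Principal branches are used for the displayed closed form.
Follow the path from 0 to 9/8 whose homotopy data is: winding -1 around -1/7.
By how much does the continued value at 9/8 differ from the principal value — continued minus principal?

The function is rational, hence single-valued: continuing it around any pole returns the same value, so the difference is 0.

Continued minus principal equals 0.


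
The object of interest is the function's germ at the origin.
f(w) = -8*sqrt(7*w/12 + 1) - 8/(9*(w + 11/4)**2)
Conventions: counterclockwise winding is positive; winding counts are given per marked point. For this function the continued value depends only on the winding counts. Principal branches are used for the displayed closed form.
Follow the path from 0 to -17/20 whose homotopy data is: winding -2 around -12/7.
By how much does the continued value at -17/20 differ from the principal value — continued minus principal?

Continued minus principal equals 0.

The rational part is single-valued and drops out of the difference; each branch term changes only by its own monodromy.
(-8)*sqrt(1 - w/(-12/7)): winding -2 is even, the square root returns to the same sheet, contribution 0.
Summing the contributions at w = -17/20 gives 0.


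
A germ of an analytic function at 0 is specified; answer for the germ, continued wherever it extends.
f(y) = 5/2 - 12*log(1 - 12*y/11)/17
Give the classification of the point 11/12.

The term (-12/17)*log(1 - y/(11/12)) has argument 1 - 11/12/(11/12) = 0 at 11/12: a logarithmic (infinitely-sheeted) branch point; the remaining terms are analytic or single-valued there.

The point is a logarithmic branch point.


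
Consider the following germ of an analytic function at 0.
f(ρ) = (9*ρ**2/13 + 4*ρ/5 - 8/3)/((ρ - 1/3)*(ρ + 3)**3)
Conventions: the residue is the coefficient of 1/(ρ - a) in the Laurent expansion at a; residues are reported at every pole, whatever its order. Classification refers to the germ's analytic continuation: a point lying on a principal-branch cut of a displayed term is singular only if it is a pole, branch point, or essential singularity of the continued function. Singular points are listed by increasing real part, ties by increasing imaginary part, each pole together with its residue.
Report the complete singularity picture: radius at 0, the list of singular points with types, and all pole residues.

Radius of convergence at 0: 1/3.
At -3: a pole of order 3; residue 4077/65000.
At 1/3: a pole of order 1; residue -4077/65000.

Denominator factor (ρ - 1/3): pole of order 1 at 1/3, modulus 1/3.
Denominator factor (ρ + 3)^3: pole of order 3 at -3, modulus 3.
The radius of convergence is the smallest modulus among the singular points: 1/3.
At the order-3 pole -3 set g(ρ) = (ρ - (-3))^3*f(ρ) = (9*ρ**2/13 + 4*ρ/5 - 8/3)/(ρ - 1/3).
Order-3 pole: residue = g''(a)/2; g''(-3) = 4077/32500, so the residue is 4077/65000.
At the order-1 pole 1/3 set g(ρ) = (ρ - (1/3))*f(ρ) = (9*ρ**2/13 + 4*ρ/5 - 8/3)/(ρ + 3)**3.
Simple pole: residue = g(a) at a = 1/3, which is -4077/65000.
List the singular points by increasing real part (a conjugate pair: the negative imaginary part first).


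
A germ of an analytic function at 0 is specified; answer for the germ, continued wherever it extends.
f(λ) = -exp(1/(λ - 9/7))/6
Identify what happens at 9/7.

The exponent 1/(λ - (9/7)) has a pole at 9/7, so exp(1/(λ - (9/7))) takes every nonzero value near it: an essential singularity (not a pole of any order).

The point is an essential singularity.


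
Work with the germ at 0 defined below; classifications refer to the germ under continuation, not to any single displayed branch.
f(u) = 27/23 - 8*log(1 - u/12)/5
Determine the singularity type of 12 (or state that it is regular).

The point is a logarithmic branch point.

The term (-8/5)*log(1 - u/(12)) has argument 1 - 12/(12) = 0 at 12: a logarithmic (infinitely-sheeted) branch point; the remaining terms are analytic or single-valued there.


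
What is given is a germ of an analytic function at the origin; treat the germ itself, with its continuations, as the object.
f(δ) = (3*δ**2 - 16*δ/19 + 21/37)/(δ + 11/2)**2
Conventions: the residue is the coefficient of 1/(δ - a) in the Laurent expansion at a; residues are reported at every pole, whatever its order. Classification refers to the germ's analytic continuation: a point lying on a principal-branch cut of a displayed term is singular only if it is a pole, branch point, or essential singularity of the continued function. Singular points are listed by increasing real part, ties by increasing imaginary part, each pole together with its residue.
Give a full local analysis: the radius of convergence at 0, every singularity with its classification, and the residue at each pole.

Denominator factor (δ + 11/2)^2: pole of order 2 at -11/2, modulus 11/2.
The radius of convergence is the smallest modulus among the singular points: 11/2.
At the order-2 pole -11/2 set g(δ) = (δ - (-11/2))^2*f(δ) = 3*δ**2 - 16*δ/19 + 21/37.
Order-2 pole: residue = g'(a); g'(-11/2) = -643/19, so the residue is -643/19.

Radius of convergence at 0: 11/2.
At -11/2: a pole of order 2; residue -643/19.


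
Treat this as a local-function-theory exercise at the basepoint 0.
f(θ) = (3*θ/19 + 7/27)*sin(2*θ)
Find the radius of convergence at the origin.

The factor sin(2*θ) is entire and contributes no finite singular point.
The polynomial part has no poles.
No finite singular points: the Taylor series at 0 converges everywhere.

The radius of convergence is infinite.


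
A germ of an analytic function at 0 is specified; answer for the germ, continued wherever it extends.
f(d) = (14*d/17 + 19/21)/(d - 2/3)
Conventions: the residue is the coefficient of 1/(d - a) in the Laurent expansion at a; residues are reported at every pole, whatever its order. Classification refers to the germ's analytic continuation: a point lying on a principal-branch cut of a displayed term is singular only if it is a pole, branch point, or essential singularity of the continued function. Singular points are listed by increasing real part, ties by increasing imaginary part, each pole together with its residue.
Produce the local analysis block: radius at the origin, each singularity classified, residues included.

Denominator factor (d - 2/3): pole of order 1 at 2/3, modulus 2/3.
The radius of convergence is the smallest modulus among the singular points: 2/3.
At the order-1 pole 2/3 set g(d) = (d - (2/3))*f(d) = 14*d/17 + 19/21.
Simple pole: residue = g(a) at a = 2/3, which is 173/119.

Radius of convergence at 0: 2/3.
At 2/3: a pole of order 1; residue 173/119.
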